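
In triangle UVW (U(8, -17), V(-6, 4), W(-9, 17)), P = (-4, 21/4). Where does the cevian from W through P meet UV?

(1, -13/2)

Barycentric coordinates of P with respect to UVW: (1/4, 1/4, 1/2).
On side UV the W-coordinate is zero; dropping P's W-weight 1/2 and renormalizing the remaining 1/4 : 1/4 gives weights 1/2, 1/2 on U, V.
Q = (1/2)·(8, -17) + (1/2)·(-6, 4) = (1, -13/2).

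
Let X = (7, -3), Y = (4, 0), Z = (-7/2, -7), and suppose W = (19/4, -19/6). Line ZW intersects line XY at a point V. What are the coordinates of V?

(32/5, -12/5)

Barycentric coordinates of W with respect to XYZ: (2/3, 1/6, 1/6).
On side XY the Z-coordinate is zero; dropping W's Z-weight 1/6 and renormalizing the remaining 2/3 : 1/6 gives weights 4/5, 1/5 on X, Y.
V = (4/5)·(7, -3) + (1/5)·(4, 0) = (32/5, -12/5).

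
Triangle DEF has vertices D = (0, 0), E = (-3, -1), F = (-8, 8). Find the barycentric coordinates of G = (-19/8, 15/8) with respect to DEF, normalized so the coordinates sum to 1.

Signed area of the reference triangle: [DEF] = ½·(0·(-1−8) + (-3)·(8−0) + (-8)·(0−(-1))) = ½·(0 − 24 − 8) = -16.
[GEF] = ½·((-19/8)·(-1−8) + (-3)·(8−(15/8)) + (-8)·(15/8−(-1))) = ½·(171/8 − 147/8 − 23) = -10, so the D-coordinate is (-10)/(-16) = 5/8.
[DGF] = ½·(0·(15/8−8) + (-19/8)·(8−0) + (-8)·(0−(15/8))) = ½·(0 − 19 + 15) = -2, so the E-coordinate is 1/8.
[DEG] = ½·(0·(-1−(15/8)) + (-3)·(15/8−0) + (-19/8)·(0−(-1))) = ½·(0 − 45/8 − 19/8) = -4, so the F-coordinate is 1/4.

(5/8, 1/8, 1/4)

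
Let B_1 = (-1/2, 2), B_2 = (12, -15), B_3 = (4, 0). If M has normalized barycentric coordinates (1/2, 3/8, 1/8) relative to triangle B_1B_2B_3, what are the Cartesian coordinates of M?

M = (1/2)·B_1 + (3/8)·B_2 + (1/8)·B_3.
x-coordinate: (1/2)·(-1/2) + (3/8)·12 + (1/8)·4 = 19/4.
y-coordinate: (1/2)·2 + (3/8)·(-15) + (1/8)·0 = -37/8.

(19/4, -37/8)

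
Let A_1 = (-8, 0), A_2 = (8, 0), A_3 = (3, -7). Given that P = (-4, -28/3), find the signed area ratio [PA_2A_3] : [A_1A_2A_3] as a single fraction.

1/3

[A_1A_2A_3] = ½·((-8)·(0−(-7)) + 8·(-7−0) + 3·(0−0)) = ½·(-56 − 56 + 0) = -56.
[PA_2A_3] = ½·((-4)·(0−(-7)) + 8·(-7−(-28/3)) + 3·(-28/3−0)) = ½·(-28 + 56/3 − 28) = -56/3, so the ratio is (-56/3)/(-56) = 1/3.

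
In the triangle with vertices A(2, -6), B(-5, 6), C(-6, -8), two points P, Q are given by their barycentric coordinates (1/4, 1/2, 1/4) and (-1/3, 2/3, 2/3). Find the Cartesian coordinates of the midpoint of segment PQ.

Barycentric coordinates of the midpoint are the average: (-1/24, 7/12, 11/24).
Converting: (-1/24)·A + (7/12)·B + (11/24)·C = (-23/4, 1/12).

(-23/4, 1/12)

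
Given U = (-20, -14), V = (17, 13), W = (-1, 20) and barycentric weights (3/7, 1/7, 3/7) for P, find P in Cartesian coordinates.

(-46/7, 31/7)

P = (3/7)·U + (1/7)·V + (3/7)·W.
x-coordinate: (3/7)·(-20) + (1/7)·17 + (3/7)·(-1) = -46/7.
y-coordinate: (3/7)·(-14) + (1/7)·13 + (3/7)·20 = 31/7.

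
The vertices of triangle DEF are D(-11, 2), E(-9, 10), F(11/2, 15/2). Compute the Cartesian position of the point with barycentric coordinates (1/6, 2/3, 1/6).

G = (1/6)·D + (2/3)·E + (1/6)·F.
x-coordinate: (1/6)·(-11) + (2/3)·(-9) + (1/6)·(11/2) = -83/12.
y-coordinate: (1/6)·2 + (2/3)·10 + (1/6)·(15/2) = 33/4.

(-83/12, 33/4)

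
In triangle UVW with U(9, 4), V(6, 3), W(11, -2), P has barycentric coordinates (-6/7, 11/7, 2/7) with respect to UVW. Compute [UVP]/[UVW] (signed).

2/7

The signed ratio [UVP]/[UVW] equals the barycentric coordinate of P at vertex W, which is 2/7.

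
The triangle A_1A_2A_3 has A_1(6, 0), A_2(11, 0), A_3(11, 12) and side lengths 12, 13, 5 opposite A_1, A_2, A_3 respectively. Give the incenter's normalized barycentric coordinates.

The incenter has barycentric coordinates proportional to the opposite side lengths: (12 : 13 : 5).
Normalizing by 12+13+5 = 30 gives (2/5, 13/30, 1/6).

(2/5, 13/30, 1/6)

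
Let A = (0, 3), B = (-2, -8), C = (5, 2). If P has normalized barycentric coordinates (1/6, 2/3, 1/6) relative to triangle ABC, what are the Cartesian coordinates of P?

(-1/2, -9/2)

P = (1/6)·A + (2/3)·B + (1/6)·C.
x-coordinate: (1/6)·0 + (2/3)·(-2) + (1/6)·5 = -1/2.
y-coordinate: (1/6)·3 + (2/3)·(-8) + (1/6)·2 = -9/2.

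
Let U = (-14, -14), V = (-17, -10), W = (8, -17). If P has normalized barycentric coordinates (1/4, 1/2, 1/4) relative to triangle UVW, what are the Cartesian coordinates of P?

(-10, -51/4)

P = (1/4)·U + (1/2)·V + (1/4)·W.
x-coordinate: (1/4)·(-14) + (1/2)·(-17) + (1/4)·8 = -10.
y-coordinate: (1/4)·(-14) + (1/2)·(-10) + (1/4)·(-17) = -51/4.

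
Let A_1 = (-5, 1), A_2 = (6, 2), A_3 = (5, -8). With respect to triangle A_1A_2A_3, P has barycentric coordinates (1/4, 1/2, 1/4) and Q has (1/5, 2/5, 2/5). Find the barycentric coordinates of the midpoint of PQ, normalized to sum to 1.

(9/40, 9/20, 13/40)

Since both coordinate triples sum to 1, the midpoint's barycentrics are the componentwise average.
(1/4+1/5)/2 = 9/40; similarly 9/20 and 13/40.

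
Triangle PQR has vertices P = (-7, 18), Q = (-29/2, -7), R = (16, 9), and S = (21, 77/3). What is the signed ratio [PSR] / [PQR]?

[PQR] = ½·((-7)·(-7−9) + (-29/2)·(9−18) + 16·(18−(-7))) = ½·(112 + 261/2 + 400) = 1285/4.
[PSR] = ½·((-7)·(77/3−9) + 21·(9−18) + 16·(18−(77/3))) = ½·(-350/3 − 189 − 368/3) = -1285/6, so the ratio is (-1285/6)/(1285/4) = -2/3.

-2/3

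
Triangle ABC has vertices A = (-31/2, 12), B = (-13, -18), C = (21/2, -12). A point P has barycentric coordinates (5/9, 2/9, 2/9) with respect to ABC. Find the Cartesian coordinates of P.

P = (5/9)·A + (2/9)·B + (2/9)·C.
x-coordinate: (5/9)·(-31/2) + (2/9)·(-13) + (2/9)·(21/2) = -55/6.
y-coordinate: (5/9)·12 + (2/9)·(-18) + (2/9)·(-12) = 0.

(-55/6, 0)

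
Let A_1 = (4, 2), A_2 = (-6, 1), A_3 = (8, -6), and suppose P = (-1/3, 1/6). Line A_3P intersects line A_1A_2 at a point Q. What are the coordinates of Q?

(-2, 7/5)

Barycentric coordinates of P with respect to A_1A_2A_3: (1/3, 1/2, 1/6).
On side A_1A_2 the A_3-coordinate is zero; dropping P's A_3-weight 1/6 and renormalizing the remaining 1/3 : 1/2 gives weights 2/5, 3/5 on A_1, A_2.
Q = (2/5)·(4, 2) + (3/5)·(-6, 1) = (-2, 7/5).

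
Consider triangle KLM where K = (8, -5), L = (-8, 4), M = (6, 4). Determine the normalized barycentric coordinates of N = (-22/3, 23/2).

Signed area of the reference triangle: [KLM] = ½·(8·(4−4) + (-8)·(4−(-5)) + 6·(-5−4)) = ½·(0 − 72 − 54) = -63.
[NLM] = ½·((-22/3)·(4−4) + (-8)·(4−(23/2)) + 6·(23/2−4)) = ½·(0 + 60 + 45) = 105/2, so the K-coordinate is (105/2)/(-63) = -5/6.
[KNM] = ½·(8·(23/2−4) + (-22/3)·(4−(-5)) + 6·(-5−(23/2))) = ½·(60 − 66 − 99) = -105/2, so the L-coordinate is 5/6.
[KLN] = ½·(8·(4−(23/2)) + (-8)·(23/2−(-5)) + (-22/3)·(-5−4)) = ½·(-60 − 132 + 66) = -63, so the M-coordinate is 1.

(-5/6, 5/6, 1)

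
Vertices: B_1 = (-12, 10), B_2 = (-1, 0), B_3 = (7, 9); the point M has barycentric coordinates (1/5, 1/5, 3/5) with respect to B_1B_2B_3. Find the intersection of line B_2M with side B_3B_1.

(9/4, 37/4)

Line B_2M meets B_3B_1 where the B_2-coordinate vanishes; zeroing M's B_2-weight and renormalizing leaves B_3, B_1-weights 3/5 : 1/5 → (3/4, 1/4).
So N = (3/4)·B_3 + (1/4)·B_1 = (9/4, 37/4).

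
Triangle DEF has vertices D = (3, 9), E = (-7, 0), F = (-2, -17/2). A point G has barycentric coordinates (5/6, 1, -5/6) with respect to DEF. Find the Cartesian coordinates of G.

(-17/6, 175/12)

G = (5/6)·D + 1·E + (-5/6)·F.
x-coordinate: (5/6)·3 + 1·(-7) + (-5/6)·(-2) = -17/6.
y-coordinate: (5/6)·9 + 1·0 + (-5/6)·(-17/2) = 175/12.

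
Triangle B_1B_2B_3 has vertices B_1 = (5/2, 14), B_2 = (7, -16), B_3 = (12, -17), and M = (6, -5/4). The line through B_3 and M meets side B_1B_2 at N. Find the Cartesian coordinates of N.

(4, 4)

Barycentric coordinates of M with respect to B_1B_2B_3: (1/2, 1/4, 1/4).
On side B_1B_2 the B_3-coordinate is zero; dropping M's B_3-weight 1/4 and renormalizing the remaining 1/2 : 1/4 gives weights 2/3, 1/3 on B_1, B_2.
N = (2/3)·(5/2, 14) + (1/3)·(7, -16) = (4, 4).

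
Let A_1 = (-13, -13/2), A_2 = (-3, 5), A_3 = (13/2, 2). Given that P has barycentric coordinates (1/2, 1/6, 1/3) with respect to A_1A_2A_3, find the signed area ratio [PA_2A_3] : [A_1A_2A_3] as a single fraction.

1/2

The signed ratio [PA_2A_3]/[A_1A_2A_3] equals the barycentric coordinate of P at vertex A_1, which is 1/2.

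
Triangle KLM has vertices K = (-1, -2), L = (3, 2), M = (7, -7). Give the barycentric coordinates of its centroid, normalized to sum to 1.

The centroid is the average of the vertices, so each weight is 1/3.

(1/3, 1/3, 1/3)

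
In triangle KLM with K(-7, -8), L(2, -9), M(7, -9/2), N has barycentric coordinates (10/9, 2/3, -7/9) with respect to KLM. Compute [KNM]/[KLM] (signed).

2/3

The signed ratio [KNM]/[KLM] equals the barycentric coordinate of N at vertex L, which is 2/3.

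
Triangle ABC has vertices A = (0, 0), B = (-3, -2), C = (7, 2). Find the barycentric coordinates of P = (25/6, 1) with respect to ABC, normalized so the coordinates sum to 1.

(1/6, 1/6, 2/3)

Signed area of the reference triangle: [ABC] = ½·(0·(-2−2) + (-3)·(2−0) + 7·(0−(-2))) = ½·(0 − 6 + 14) = 4.
[PBC] = ½·((25/6)·(-2−2) + (-3)·(2−1) + 7·(1−(-2))) = ½·(-50/3 − 3 + 21) = 2/3, so the A-coordinate is (2/3)/4 = 1/6.
[APC] = ½·(0·(1−2) + (25/6)·(2−0) + 7·(0−1)) = ½·(0 + 25/3 − 7) = 2/3, so the B-coordinate is 1/6.
[ABP] = ½·(0·(-2−1) + (-3)·(1−0) + (25/6)·(0−(-2))) = ½·(0 − 3 + 25/3) = 8/3, so the C-coordinate is 2/3.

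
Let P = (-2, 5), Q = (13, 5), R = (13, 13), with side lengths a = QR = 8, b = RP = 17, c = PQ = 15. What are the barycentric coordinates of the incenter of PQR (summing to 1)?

(1/5, 17/40, 3/8)

The incenter has barycentric coordinates proportional to the opposite side lengths: (8 : 17 : 15).
Normalizing by 8+17+15 = 40 gives (1/5, 17/40, 3/8).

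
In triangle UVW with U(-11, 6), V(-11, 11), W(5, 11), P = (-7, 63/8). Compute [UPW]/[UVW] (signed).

[UVW] = ½·((-11)·(11−11) + (-11)·(11−6) + 5·(6−11)) = ½·(0 − 55 − 25) = -40.
[UPW] = ½·((-11)·(63/8−11) + (-7)·(11−6) + 5·(6−(63/8))) = ½·(275/8 − 35 − 75/8) = -5, so the ratio is (-5)/(-40) = 1/8.

1/8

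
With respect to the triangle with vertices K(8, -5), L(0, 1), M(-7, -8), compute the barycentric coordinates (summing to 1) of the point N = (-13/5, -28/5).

Signed area of the reference triangle: [KLM] = ½·(8·(1−(-8)) + 0·(-8−(-5)) + (-7)·(-5−1)) = ½·(72 + 0 + 42) = 57.
[NLM] = ½·((-13/5)·(1−(-8)) + 0·(-8−(-28/5)) + (-7)·(-28/5−1)) = ½·(-117/5 + 0 + 231/5) = 57/5, so the K-coordinate is (57/5)/57 = 1/5.
[KNM] = ½·(8·(-28/5−(-8)) + (-13/5)·(-8−(-5)) + (-7)·(-5−(-28/5))) = ½·(96/5 + 39/5 − 21/5) = 57/5, so the L-coordinate is 1/5.
[KLN] = ½·(8·(1−(-28/5)) + 0·(-28/5−(-5)) + (-13/5)·(-5−1)) = ½·(264/5 + 0 + 78/5) = 171/5, so the M-coordinate is 3/5.

(1/5, 1/5, 3/5)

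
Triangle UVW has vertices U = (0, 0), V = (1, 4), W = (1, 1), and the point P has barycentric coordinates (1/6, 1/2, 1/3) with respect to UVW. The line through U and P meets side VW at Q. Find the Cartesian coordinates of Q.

(1, 14/5)

Line UP meets VW where the U-coordinate vanishes; zeroing P's U-weight and renormalizing leaves V, W-weights 1/2 : 1/3 → (3/5, 2/5).
So Q = (3/5)·V + (2/5)·W = (1, 14/5).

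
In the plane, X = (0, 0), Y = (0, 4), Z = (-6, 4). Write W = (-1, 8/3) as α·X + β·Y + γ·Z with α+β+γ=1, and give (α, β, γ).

(1/3, 1/2, 1/6)

Signed area of the reference triangle: [XYZ] = ½·(0·(4−4) + 0·(4−0) + (-6)·(0−4)) = ½·(0 + 0 + 24) = 12.
[WYZ] = ½·((-1)·(4−4) + 0·(4−(8/3)) + (-6)·(8/3−4)) = ½·(0 + 0 + 8) = 4, so the X-coordinate is 4/12 = 1/3.
[XWZ] = ½·(0·(8/3−4) + (-1)·(4−0) + (-6)·(0−(8/3))) = ½·(0 − 4 + 16) = 6, so the Y-coordinate is 1/2.
[XYW] = ½·(0·(4−(8/3)) + 0·(8/3−0) + (-1)·(0−4)) = ½·(0 + 0 + 4) = 2, so the Z-coordinate is 1/6.
Check: 1/3 + 1/2 + 1/6 = 1.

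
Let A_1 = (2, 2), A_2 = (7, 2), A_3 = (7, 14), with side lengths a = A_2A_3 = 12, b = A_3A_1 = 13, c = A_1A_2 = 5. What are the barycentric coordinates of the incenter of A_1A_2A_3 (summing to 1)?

The incenter has barycentric coordinates proportional to the opposite side lengths: (12 : 13 : 5).
Normalizing by 12+13+5 = 30 gives (2/5, 13/30, 1/6).

(2/5, 13/30, 1/6)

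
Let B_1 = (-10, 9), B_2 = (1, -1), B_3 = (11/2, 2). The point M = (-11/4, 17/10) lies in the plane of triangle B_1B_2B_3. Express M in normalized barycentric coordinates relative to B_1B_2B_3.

Signed area of the reference triangle: [B_1B_2B_3] = ½·((-10)·(-1−2) + 1·(2−9) + (11/2)·(9−(-1))) = ½·(30 − 7 + 55) = 39.
[MB_2B_3] = ½·((-11/4)·(-1−2) + 1·(2−(17/10)) + (11/2)·(17/10−(-1))) = ½·(33/4 + 3/10 + 297/20) = 117/10, so the B_1-coordinate is (117/10)/39 = 3/10.
[B_1MB_3] = ½·((-10)·(17/10−2) + (-11/4)·(2−9) + (11/2)·(9−(17/10))) = ½·(3 + 77/4 + 803/20) = 156/5, so the B_2-coordinate is 4/5.
[B_1B_2M] = ½·((-10)·(-1−(17/10)) + 1·(17/10−9) + (-11/4)·(9−(-1))) = ½·(27 − 73/10 − 55/2) = -39/10, so the B_3-coordinate is -1/10.
Check: 3/10 + 4/5 − 1/10 = 1.

(3/10, 4/5, -1/10)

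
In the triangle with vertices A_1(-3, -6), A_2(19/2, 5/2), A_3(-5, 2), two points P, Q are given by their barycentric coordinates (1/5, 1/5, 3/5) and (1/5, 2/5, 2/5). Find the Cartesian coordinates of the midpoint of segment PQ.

(-1/4, 11/20)

Barycentric coordinates of the midpoint are the average: (1/5, 3/10, 1/2).
Converting: (1/5)·A_1 + (3/10)·A_2 + (1/2)·A_3 = (-1/4, 11/20).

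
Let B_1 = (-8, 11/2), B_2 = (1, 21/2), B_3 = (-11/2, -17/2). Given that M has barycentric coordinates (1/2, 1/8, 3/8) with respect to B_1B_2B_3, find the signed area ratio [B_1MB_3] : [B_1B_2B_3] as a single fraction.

1/8

The signed ratio [B_1MB_3]/[B_1B_2B_3] equals the barycentric coordinate of M at vertex B_2, which is 1/8.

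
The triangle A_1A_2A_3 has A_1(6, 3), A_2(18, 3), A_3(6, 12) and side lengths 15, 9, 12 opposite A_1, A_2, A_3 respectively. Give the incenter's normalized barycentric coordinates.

The incenter has barycentric coordinates proportional to the opposite side lengths: (15 : 9 : 12).
Normalizing by 15+9+12 = 36 gives (5/12, 1/4, 1/3).

(5/12, 1/4, 1/3)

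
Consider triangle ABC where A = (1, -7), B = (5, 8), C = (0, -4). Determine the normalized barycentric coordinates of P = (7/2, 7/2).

(1/6, 2/3, 1/6)

Signed area of the reference triangle: [ABC] = ½·(1·(8−(-4)) + 5·(-4−(-7)) + 0·(-7−8)) = ½·(12 + 15 + 0) = 27/2.
[PBC] = ½·((7/2)·(8−(-4)) + 5·(-4−(7/2)) + 0·(7/2−8)) = ½·(42 − 75/2 + 0) = 9/4, so the A-coordinate is (9/4)/(27/2) = 1/6.
[APC] = ½·(1·(7/2−(-4)) + (7/2)·(-4−(-7)) + 0·(-7−(7/2))) = ½·(15/2 + 21/2 + 0) = 9, so the B-coordinate is 2/3.
[ABP] = ½·(1·(8−(7/2)) + 5·(7/2−(-7)) + (7/2)·(-7−8)) = ½·(9/2 + 105/2 − 105/2) = 9/4, so the C-coordinate is 1/6.
Check: 1/6 + 2/3 + 1/6 = 1.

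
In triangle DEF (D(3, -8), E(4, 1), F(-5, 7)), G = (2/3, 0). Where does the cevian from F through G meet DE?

(7/2, -7/2)

Barycentric coordinates of G with respect to DEF: (1/3, 1/3, 1/3).
On side DE the F-coordinate is zero; dropping G's F-weight 1/3 and renormalizing the remaining 1/3 : 1/3 gives weights 1/2, 1/2 on D, E.
H = (1/2)·(3, -8) + (1/2)·(4, 1) = (7/2, -7/2).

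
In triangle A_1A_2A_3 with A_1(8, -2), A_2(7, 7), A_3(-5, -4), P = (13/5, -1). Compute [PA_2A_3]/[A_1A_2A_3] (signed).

[A_1A_2A_3] = ½·(8·(7−(-4)) + 7·(-4−(-2)) + (-5)·(-2−7)) = ½·(88 − 14 + 45) = 119/2.
[PA_2A_3] = ½·((13/5)·(7−(-4)) + 7·(-4−(-1)) + (-5)·(-1−7)) = ½·(143/5 − 21 + 40) = 119/5, so the ratio is (119/5)/(119/2) = 2/5.

2/5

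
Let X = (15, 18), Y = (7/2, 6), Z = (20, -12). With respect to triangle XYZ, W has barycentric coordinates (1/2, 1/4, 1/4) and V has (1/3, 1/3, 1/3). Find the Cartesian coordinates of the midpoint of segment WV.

Barycentric coordinates of the midpoint are the average: (5/12, 7/24, 7/24).
Converting: (5/12)·X + (7/24)·Y + (7/24)·Z = (629/48, 23/4).

(629/48, 23/4)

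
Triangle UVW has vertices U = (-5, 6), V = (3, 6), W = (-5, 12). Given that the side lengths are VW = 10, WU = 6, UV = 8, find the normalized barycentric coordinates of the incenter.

The incenter has barycentric coordinates proportional to the opposite side lengths: (10 : 6 : 8).
Normalizing by 10+6+8 = 24 gives (5/12, 1/4, 1/3).

(5/12, 1/4, 1/3)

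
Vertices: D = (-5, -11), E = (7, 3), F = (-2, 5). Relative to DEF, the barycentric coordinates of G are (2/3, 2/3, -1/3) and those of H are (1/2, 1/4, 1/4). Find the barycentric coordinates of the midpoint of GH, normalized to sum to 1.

Since both coordinate triples sum to 1, the midpoint's barycentrics are the componentwise average.
(2/3+1/2)/2 = 7/12; similarly 11/24 and -1/24.

(7/12, 11/24, -1/24)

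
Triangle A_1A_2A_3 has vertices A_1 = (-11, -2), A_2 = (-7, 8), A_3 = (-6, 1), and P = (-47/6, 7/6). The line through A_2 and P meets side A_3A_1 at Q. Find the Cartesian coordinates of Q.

Barycentric coordinates of P with respect to A_1A_2A_3: (1/3, 1/6, 1/2).
On side A_3A_1 the A_2-coordinate is zero; dropping P's A_2-weight 1/6 and renormalizing the remaining 1/2 : 1/3 gives weights 3/5, 2/5 on A_3, A_1.
Q = (3/5)·(-6, 1) + (2/5)·(-11, -2) = (-8, -1/5).

(-8, -1/5)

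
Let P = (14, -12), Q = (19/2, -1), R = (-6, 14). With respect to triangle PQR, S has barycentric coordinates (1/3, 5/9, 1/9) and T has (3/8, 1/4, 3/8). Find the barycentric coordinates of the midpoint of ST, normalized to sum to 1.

(17/48, 29/72, 35/144)

Since both coordinate triples sum to 1, the midpoint's barycentrics are the componentwise average.
(1/3+3/8)/2 = 17/48; similarly 29/72 and 35/144.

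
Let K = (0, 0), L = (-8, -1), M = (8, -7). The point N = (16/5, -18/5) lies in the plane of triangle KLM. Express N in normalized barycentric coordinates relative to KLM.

(2/5, 1/10, 1/2)

Signed area of the reference triangle: [KLM] = ½·(0·(-1−(-7)) + (-8)·(-7−0) + 8·(0−(-1))) = ½·(0 + 56 + 8) = 32.
[NLM] = ½·((16/5)·(-1−(-7)) + (-8)·(-7−(-18/5)) + 8·(-18/5−(-1))) = ½·(96/5 + 136/5 − 104/5) = 64/5, so the K-coordinate is (64/5)/32 = 2/5.
[KNM] = ½·(0·(-18/5−(-7)) + (16/5)·(-7−0) + 8·(0−(-18/5))) = ½·(0 − 112/5 + 144/5) = 16/5, so the L-coordinate is 1/10.
[KLN] = ½·(0·(-1−(-18/5)) + (-8)·(-18/5−0) + (16/5)·(0−(-1))) = ½·(0 + 144/5 + 16/5) = 16, so the M-coordinate is 1/2.
Check: 2/5 + 1/10 + 1/2 = 1.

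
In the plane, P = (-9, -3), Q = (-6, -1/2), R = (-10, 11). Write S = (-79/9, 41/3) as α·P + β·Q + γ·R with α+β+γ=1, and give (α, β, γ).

(-5/9, 4/9, 10/9)

Signed area of the reference triangle: [PQR] = ½·((-9)·(-1/2−11) + (-6)·(11−(-3)) + (-10)·(-3−(-1/2))) = ½·(207/2 − 84 + 25) = 89/4.
[SQR] = ½·((-79/9)·(-1/2−11) + (-6)·(11−(41/3)) + (-10)·(41/3−(-1/2))) = ½·(1817/18 + 16 − 425/3) = -445/36, so the P-coordinate is (-445/36)/(89/4) = -5/9.
[PSR] = ½·((-9)·(41/3−11) + (-79/9)·(11−(-3)) + (-10)·(-3−(41/3))) = ½·(-24 − 1106/9 + 500/3) = 89/9, so the Q-coordinate is 4/9.
[PQS] = ½·((-9)·(-1/2−(41/3)) + (-6)·(41/3−(-3)) + (-79/9)·(-3−(-1/2))) = ½·(255/2 − 100 + 395/18) = 445/18, so the R-coordinate is 10/9.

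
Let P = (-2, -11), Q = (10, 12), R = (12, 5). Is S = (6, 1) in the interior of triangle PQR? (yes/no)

Barycentric coordinates of S: (5/13, 4/13, 4/13).
The three coordinates are positive, positive, positive; a point is interior exactly when all three are positive.

yes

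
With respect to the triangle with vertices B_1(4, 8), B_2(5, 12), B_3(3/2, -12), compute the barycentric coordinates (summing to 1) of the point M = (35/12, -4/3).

(1/3, 1/6, 1/2)

Signed area of the reference triangle: [B_1B_2B_3] = ½·(4·(12−(-12)) + 5·(-12−8) + (3/2)·(8−12)) = ½·(96 − 100 − 6) = -5.
[MB_2B_3] = ½·((35/12)·(12−(-12)) + 5·(-12−(-4/3)) + (3/2)·(-4/3−12)) = ½·(70 − 160/3 − 20) = -5/3, so the B_1-coordinate is (-5/3)/(-5) = 1/3.
[B_1MB_3] = ½·(4·(-4/3−(-12)) + (35/12)·(-12−8) + (3/2)·(8−(-4/3))) = ½·(128/3 − 175/3 + 14) = -5/6, so the B_2-coordinate is 1/6.
[B_1B_2M] = ½·(4·(12−(-4/3)) + 5·(-4/3−8) + (35/12)·(8−12)) = ½·(160/3 − 140/3 − 35/3) = -5/2, so the B_3-coordinate is 1/2.
Check: 1/3 + 1/6 + 1/2 = 1.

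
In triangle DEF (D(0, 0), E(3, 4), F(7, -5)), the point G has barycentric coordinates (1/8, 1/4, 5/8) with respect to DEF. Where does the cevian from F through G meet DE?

(2, 8/3)

Line FG meets DE where the F-coordinate vanishes; zeroing G's F-weight and renormalizing leaves D, E-weights 1/8 : 1/4 → (1/3, 2/3).
So H = (1/3)·D + (2/3)·E = (2, 8/3).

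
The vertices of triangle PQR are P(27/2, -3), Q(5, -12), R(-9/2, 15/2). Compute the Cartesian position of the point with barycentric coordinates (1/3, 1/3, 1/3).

(14/3, -5/2)

S = (1/3)·P + (1/3)·Q + (1/3)·R.
x-coordinate: (1/3)·(27/2) + (1/3)·5 + (1/3)·(-9/2) = 14/3.
y-coordinate: (1/3)·(-3) + (1/3)·(-12) + (1/3)·(15/2) = -5/2.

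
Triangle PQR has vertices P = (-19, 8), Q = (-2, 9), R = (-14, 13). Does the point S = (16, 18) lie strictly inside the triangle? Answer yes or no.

no

Barycentric coordinates of S: (-9/4, 25/16, 27/16).
The three coordinates are negative, positive, positive; a point is interior exactly when all three are positive.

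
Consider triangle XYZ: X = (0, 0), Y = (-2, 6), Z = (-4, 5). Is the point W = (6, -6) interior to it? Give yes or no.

Barycentric coordinates of W: (16/7, 3/7, -12/7).
The three coordinates are positive, positive, negative; a point is interior exactly when all three are positive.

no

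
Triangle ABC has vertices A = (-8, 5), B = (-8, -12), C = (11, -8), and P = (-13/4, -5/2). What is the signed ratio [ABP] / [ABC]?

[ABC] = ½·((-8)·(-12−(-8)) + (-8)·(-8−5) + 11·(5−(-12))) = ½·(32 + 104 + 187) = 323/2.
[ABP] = ½·((-8)·(-12−(-5/2)) + (-8)·(-5/2−5) + (-13/4)·(5−(-12))) = ½·(76 + 60 − 221/4) = 323/8, so the ratio is (323/8)/(323/2) = 1/4.

1/4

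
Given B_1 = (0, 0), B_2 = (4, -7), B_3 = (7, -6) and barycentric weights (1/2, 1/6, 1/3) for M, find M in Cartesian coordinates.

(3, -19/6)

M = (1/2)·B_1 + (1/6)·B_2 + (1/3)·B_3.
x-coordinate: (1/2)·0 + (1/6)·4 + (1/3)·7 = 3.
y-coordinate: (1/2)·0 + (1/6)·(-7) + (1/3)·(-6) = -19/6.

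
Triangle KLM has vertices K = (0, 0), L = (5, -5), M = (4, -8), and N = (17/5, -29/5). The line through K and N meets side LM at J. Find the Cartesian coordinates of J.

Barycentric coordinates of N with respect to KLM: (1/5, 1/5, 3/5).
On side LM the K-coordinate is zero; dropping N's K-weight 1/5 and renormalizing the remaining 1/5 : 3/5 gives weights 1/4, 3/4 on L, M.
J = (1/4)·(5, -5) + (3/4)·(4, -8) = (17/4, -29/4).

(17/4, -29/4)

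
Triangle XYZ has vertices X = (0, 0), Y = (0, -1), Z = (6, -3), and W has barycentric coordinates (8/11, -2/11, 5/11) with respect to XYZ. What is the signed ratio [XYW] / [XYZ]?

The signed ratio [XYW]/[XYZ] equals the barycentric coordinate of W at vertex Z, which is 5/11.

5/11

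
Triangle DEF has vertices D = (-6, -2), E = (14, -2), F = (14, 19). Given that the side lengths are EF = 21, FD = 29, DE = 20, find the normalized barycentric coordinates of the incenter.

(3/10, 29/70, 2/7)

The incenter has barycentric coordinates proportional to the opposite side lengths: (21 : 29 : 20).
Normalizing by 21+29+20 = 70 gives (3/10, 29/70, 2/7).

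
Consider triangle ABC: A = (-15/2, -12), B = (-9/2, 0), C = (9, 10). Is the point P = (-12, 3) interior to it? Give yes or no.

Barycentric coordinates of P: (-7/8, 21/8, -3/4).
The three coordinates are negative, positive, negative; a point is interior exactly when all three are positive.

no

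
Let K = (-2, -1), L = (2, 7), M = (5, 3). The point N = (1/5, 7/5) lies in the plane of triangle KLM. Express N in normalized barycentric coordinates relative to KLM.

Signed area of the reference triangle: [KLM] = ½·((-2)·(7−3) + 2·(3−(-1)) + 5·(-1−7)) = ½·(-8 + 8 − 40) = -20.
[NLM] = ½·((1/5)·(7−3) + 2·(3−(7/5)) + 5·(7/5−7)) = ½·(4/5 + 16/5 − 28) = -12, so the K-coordinate is (-12)/(-20) = 3/5.
[KNM] = ½·((-2)·(7/5−3) + (1/5)·(3−(-1)) + 5·(-1−(7/5))) = ½·(16/5 + 4/5 − 12) = -4, so the L-coordinate is 1/5.
[KLN] = ½·((-2)·(7−(7/5)) + 2·(7/5−(-1)) + (1/5)·(-1−7)) = ½·(-56/5 + 24/5 − 8/5) = -4, so the M-coordinate is 1/5.
Check: 3/5 + 1/5 + 1/5 = 1.

(3/5, 1/5, 1/5)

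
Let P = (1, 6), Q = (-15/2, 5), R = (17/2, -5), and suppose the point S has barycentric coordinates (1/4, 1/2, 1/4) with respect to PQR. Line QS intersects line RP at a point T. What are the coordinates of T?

Line QS meets RP where the Q-coordinate vanishes; zeroing S's Q-weight and renormalizing leaves R, P-weights 1/4 : 1/4 → (1/2, 1/2).
So T = (1/2)·R + (1/2)·P = (19/4, 1/2).

(19/4, 1/2)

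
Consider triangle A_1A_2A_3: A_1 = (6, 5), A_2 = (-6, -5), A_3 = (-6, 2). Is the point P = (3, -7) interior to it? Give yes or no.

Barycentric coordinates of P: (3/4, 45/28, -19/14).
The three coordinates are positive, positive, negative; a point is interior exactly when all three are positive.

no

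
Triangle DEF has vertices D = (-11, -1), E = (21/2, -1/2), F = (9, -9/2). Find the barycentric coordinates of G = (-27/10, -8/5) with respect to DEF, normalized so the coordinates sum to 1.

Signed area of the reference triangle: [DEF] = ½·((-11)·(-1/2−(-9/2)) + (21/2)·(-9/2−(-1)) + 9·(-1−(-1/2))) = ½·(-44 − 147/4 − 9/2) = -341/8.
[GEF] = ½·((-27/10)·(-1/2−(-9/2)) + (21/2)·(-9/2−(-8/5)) + 9·(-8/5−(-1/2))) = ½·(-54/5 − 609/20 − 99/10) = -1023/40, so the D-coordinate is (-1023/40)/(-341/8) = 3/5.
[DGF] = ½·((-11)·(-8/5−(-9/2)) + (-27/10)·(-9/2−(-1)) + 9·(-1−(-8/5))) = ½·(-319/10 + 189/20 + 27/5) = -341/40, so the E-coordinate is 1/5.
[DEG] = ½·((-11)·(-1/2−(-8/5)) + (21/2)·(-8/5−(-1)) + (-27/10)·(-1−(-1/2))) = ½·(-121/10 − 63/10 + 27/20) = -341/40, so the F-coordinate is 1/5.

(3/5, 1/5, 1/5)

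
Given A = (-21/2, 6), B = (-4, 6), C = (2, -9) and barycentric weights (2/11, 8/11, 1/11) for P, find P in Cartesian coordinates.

(-51/11, 51/11)

P = (2/11)·A + (8/11)·B + (1/11)·C.
x-coordinate: (2/11)·(-21/2) + (8/11)·(-4) + (1/11)·2 = -51/11.
y-coordinate: (2/11)·6 + (8/11)·6 + (1/11)·(-9) = 51/11.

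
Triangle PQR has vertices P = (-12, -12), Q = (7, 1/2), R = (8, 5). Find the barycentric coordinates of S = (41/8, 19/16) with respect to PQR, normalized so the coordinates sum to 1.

Signed area of the reference triangle: [PQR] = ½·((-12)·(1/2−5) + 7·(5−(-12)) + 8·(-12−(1/2))) = ½·(54 + 119 − 100) = 73/2.
[SQR] = ½·((41/8)·(1/2−5) + 7·(5−(19/16)) + 8·(19/16−(1/2))) = ½·(-369/16 + 427/16 + 11/2) = 73/16, so the P-coordinate is (73/16)/(73/2) = 1/8.
[PSR] = ½·((-12)·(19/16−5) + (41/8)·(5−(-12)) + 8·(-12−(19/16))) = ½·(183/4 + 697/8 − 211/2) = 219/16, so the Q-coordinate is 3/8.
[PQS] = ½·((-12)·(1/2−(19/16)) + 7·(19/16−(-12)) + (41/8)·(-12−(1/2))) = ½·(33/4 + 1477/16 − 1025/16) = 73/4, so the R-coordinate is 1/2.

(1/8, 3/8, 1/2)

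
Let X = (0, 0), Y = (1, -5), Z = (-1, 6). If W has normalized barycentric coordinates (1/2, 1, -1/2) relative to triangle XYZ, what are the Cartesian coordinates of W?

(3/2, -8)

W = (1/2)·X + 1·Y + (-1/2)·Z.
x-coordinate: (1/2)·0 + 1·1 + (-1/2)·(-1) = 3/2.
y-coordinate: (1/2)·0 + 1·(-5) + (-1/2)·6 = -8.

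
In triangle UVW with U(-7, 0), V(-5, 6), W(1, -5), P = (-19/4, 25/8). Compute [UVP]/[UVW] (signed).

[UVW] = ½·((-7)·(6−(-5)) + (-5)·(-5−0) + 1·(0−6)) = ½·(-77 + 25 − 6) = -29.
[UVP] = ½·((-7)·(6−(25/8)) + (-5)·(25/8−0) + (-19/4)·(0−6)) = ½·(-161/8 − 125/8 + 57/2) = -29/8, so the ratio is (-29/8)/(-29) = 1/8.

1/8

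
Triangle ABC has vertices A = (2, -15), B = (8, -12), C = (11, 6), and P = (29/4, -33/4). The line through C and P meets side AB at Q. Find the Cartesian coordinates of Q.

(6, -13)

Barycentric coordinates of P with respect to ABC: (1/4, 1/2, 1/4).
On side AB the C-coordinate is zero; dropping P's C-weight 1/4 and renormalizing the remaining 1/4 : 1/2 gives weights 1/3, 2/3 on A, B.
Q = (1/3)·(2, -15) + (2/3)·(8, -12) = (6, -13).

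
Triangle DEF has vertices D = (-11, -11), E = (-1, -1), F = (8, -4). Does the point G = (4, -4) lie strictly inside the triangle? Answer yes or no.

Barycentric coordinates of G: (1/10, 7/30, 2/3).
The three coordinates are positive, positive, positive; a point is interior exactly when all three are positive.

yes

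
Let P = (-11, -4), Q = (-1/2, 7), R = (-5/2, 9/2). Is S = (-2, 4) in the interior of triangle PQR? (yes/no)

Barycentric coordinates of S: (-9/17, -2, 60/17).
The three coordinates are negative, negative, positive; a point is interior exactly when all three are positive.

no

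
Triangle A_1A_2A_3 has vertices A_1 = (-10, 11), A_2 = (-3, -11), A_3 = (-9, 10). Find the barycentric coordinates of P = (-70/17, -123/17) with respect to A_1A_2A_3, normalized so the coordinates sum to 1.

Signed area of the reference triangle: [A_1A_2A_3] = ½·((-10)·(-11−10) + (-3)·(10−11) + (-9)·(11−(-11))) = ½·(210 + 3 − 198) = 15/2.
[PA_2A_3] = ½·((-70/17)·(-11−10) + (-3)·(10−(-123/17)) + (-9)·(-123/17−(-11))) = ½·(1470/17 − 879/17 − 576/17) = 15/34, so the A_1-coordinate is (15/34)/(15/2) = 1/17.
[A_1PA_3] = ½·((-10)·(-123/17−10) + (-70/17)·(10−11) + (-9)·(11−(-123/17))) = ½·(2930/17 + 70/17 − 2790/17) = 105/17, so the A_2-coordinate is 14/17.
[A_1A_2P] = ½·((-10)·(-11−(-123/17)) + (-3)·(-123/17−11) + (-70/17)·(11−(-11))) = ½·(640/17 + 930/17 − 1540/17) = 15/17, so the A_3-coordinate is 2/17.

(1/17, 14/17, 2/17)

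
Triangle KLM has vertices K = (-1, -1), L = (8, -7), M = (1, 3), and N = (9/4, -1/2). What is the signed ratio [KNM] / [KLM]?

1/4

[KLM] = ½·((-1)·(-7−3) + 8·(3−(-1)) + 1·(-1−(-7))) = ½·(10 + 32 + 6) = 24.
[KNM] = ½·((-1)·(-1/2−3) + (9/4)·(3−(-1)) + 1·(-1−(-1/2))) = ½·(7/2 + 9 − 1/2) = 6, so the ratio is 6/24 = 1/4.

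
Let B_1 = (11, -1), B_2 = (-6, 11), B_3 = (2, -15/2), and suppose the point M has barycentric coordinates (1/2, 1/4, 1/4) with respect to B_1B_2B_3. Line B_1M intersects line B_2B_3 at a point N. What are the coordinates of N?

(-2, 7/4)

Line B_1M meets B_2B_3 where the B_1-coordinate vanishes; zeroing M's B_1-weight and renormalizing leaves B_2, B_3-weights 1/4 : 1/4 → (1/2, 1/2).
So N = (1/2)·B_2 + (1/2)·B_3 = (-2, 7/4).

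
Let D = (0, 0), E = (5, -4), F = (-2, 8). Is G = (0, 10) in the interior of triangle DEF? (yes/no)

no

Barycentric coordinates of G: (-19/16, 5/8, 25/16).
The three coordinates are negative, positive, positive; a point is interior exactly when all three are positive.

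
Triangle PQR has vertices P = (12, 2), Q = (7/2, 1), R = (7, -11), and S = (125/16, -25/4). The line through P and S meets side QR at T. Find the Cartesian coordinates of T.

(77/12, -9)

Barycentric coordinates of S with respect to PQR: (1/4, 1/8, 5/8).
On side QR the P-coordinate is zero; dropping S's P-weight 1/4 and renormalizing the remaining 1/8 : 5/8 gives weights 1/6, 5/6 on Q, R.
T = (1/6)·(7/2, 1) + (5/6)·(7, -11) = (77/12, -9).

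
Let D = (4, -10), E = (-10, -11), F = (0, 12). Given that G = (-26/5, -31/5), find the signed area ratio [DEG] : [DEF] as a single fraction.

[DEF] = ½·(4·(-11−12) + (-10)·(12−(-10)) + 0·(-10−(-11))) = ½·(-92 − 220 + 0) = -156.
[DEG] = ½·(4·(-11−(-31/5)) + (-10)·(-31/5−(-10)) + (-26/5)·(-10−(-11))) = ½·(-96/5 − 38 − 26/5) = -156/5, so the ratio is (-156/5)/(-156) = 1/5.

1/5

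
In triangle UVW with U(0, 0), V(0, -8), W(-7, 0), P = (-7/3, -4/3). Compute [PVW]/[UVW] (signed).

1/2

[UVW] = ½·(0·(-8−0) + 0·(0−0) + (-7)·(0−(-8))) = ½·(0 + 0 − 56) = -28.
[PVW] = ½·((-7/3)·(-8−0) + 0·(0−(-4/3)) + (-7)·(-4/3−(-8))) = ½·(56/3 + 0 − 140/3) = -14, so the ratio is (-14)/(-28) = 1/2.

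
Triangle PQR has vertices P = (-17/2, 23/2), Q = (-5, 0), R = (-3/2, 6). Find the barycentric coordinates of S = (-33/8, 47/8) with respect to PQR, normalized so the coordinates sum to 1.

Signed area of the reference triangle: [PQR] = ½·((-17/2)·(0−6) + (-5)·(6−(23/2)) + (-3/2)·(23/2−0)) = ½·(51 + 55/2 − 69/4) = 245/8.
[SQR] = ½·((-33/8)·(0−6) + (-5)·(6−(47/8)) + (-3/2)·(47/8−0)) = ½·(99/4 − 5/8 − 141/16) = 245/32, so the P-coordinate is (245/32)/(245/8) = 1/4.
[PSR] = ½·((-17/2)·(47/8−6) + (-33/8)·(6−(23/2)) + (-3/2)·(23/2−(47/8))) = ½·(17/16 + 363/16 − 135/16) = 245/32, so the Q-coordinate is 1/4.
[PQS] = ½·((-17/2)·(0−(47/8)) + (-5)·(47/8−(23/2)) + (-33/8)·(23/2−0)) = ½·(799/16 + 225/8 − 759/16) = 245/16, so the R-coordinate is 1/2.
Check: 1/4 + 1/4 + 1/2 = 1.

(1/4, 1/4, 1/2)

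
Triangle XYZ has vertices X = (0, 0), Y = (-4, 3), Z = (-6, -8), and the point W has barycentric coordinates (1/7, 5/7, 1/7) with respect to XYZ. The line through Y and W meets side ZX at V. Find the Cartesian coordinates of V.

(-3, -4)

Line YW meets ZX where the Y-coordinate vanishes; zeroing W's Y-weight and renormalizing leaves Z, X-weights 1/7 : 1/7 → (1/2, 1/2).
So V = (1/2)·Z + (1/2)·X = (-3, -4).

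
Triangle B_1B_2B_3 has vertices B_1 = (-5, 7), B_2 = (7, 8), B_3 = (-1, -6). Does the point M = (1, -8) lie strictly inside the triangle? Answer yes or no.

no

Barycentric coordinates of M: (-11/40, 9/80, 93/80).
The three coordinates are negative, positive, positive; a point is interior exactly when all three are positive.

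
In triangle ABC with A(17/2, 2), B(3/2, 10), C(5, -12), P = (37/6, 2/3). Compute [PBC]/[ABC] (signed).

[ABC] = ½·((17/2)·(10−(-12)) + (3/2)·(-12−2) + 5·(2−10)) = ½·(187 − 21 − 40) = 63.
[PBC] = ½·((37/6)·(10−(-12)) + (3/2)·(-12−(2/3)) + 5·(2/3−10)) = ½·(407/3 − 19 − 140/3) = 35, so the ratio is 35/63 = 5/9.

5/9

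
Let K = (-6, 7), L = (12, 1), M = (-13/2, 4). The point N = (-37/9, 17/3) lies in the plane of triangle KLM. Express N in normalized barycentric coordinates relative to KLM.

(2/3, 1/9, 2/9)

Signed area of the reference triangle: [KLM] = ½·((-6)·(1−4) + 12·(4−7) + (-13/2)·(7−1)) = ½·(18 − 36 − 39) = -57/2.
[NLM] = ½·((-37/9)·(1−4) + 12·(4−(17/3)) + (-13/2)·(17/3−1)) = ½·(37/3 − 20 − 91/3) = -19, so the K-coordinate is (-19)/(-57/2) = 2/3.
[KNM] = ½·((-6)·(17/3−4) + (-37/9)·(4−7) + (-13/2)·(7−(17/3))) = ½·(-10 + 37/3 − 26/3) = -19/6, so the L-coordinate is 1/9.
[KLN] = ½·((-6)·(1−(17/3)) + 12·(17/3−7) + (-37/9)·(7−1)) = ½·(28 − 16 − 74/3) = -19/3, so the M-coordinate is 2/9.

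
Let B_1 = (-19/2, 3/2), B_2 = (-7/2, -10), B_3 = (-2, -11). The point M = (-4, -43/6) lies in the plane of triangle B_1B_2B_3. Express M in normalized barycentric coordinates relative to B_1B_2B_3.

Signed area of the reference triangle: [B_1B_2B_3] = ½·((-19/2)·(-10−(-11)) + (-7/2)·(-11−(3/2)) + (-2)·(3/2−(-10))) = ½·(-19/2 + 175/4 − 23) = 45/8.
[MB_2B_3] = ½·((-4)·(-10−(-11)) + (-7/2)·(-11−(-43/6)) + (-2)·(-43/6−(-10))) = ½·(-4 + 161/12 − 17/3) = 15/8, so the B_1-coordinate is (15/8)/(45/8) = 1/3.
[B_1MB_3] = ½·((-19/2)·(-43/6−(-11)) + (-4)·(-11−(3/2)) + (-2)·(3/2−(-43/6))) = ½·(-437/12 + 50 − 52/3) = -15/8, so the B_2-coordinate is -1/3.
[B_1B_2M] = ½·((-19/2)·(-10−(-43/6)) + (-7/2)·(-43/6−(3/2)) + (-4)·(3/2−(-10))) = ½·(323/12 + 91/3 − 46) = 45/8, so the B_3-coordinate is 1.

(1/3, -1/3, 1)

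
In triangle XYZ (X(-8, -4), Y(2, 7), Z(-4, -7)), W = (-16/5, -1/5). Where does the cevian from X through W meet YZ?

Barycentric coordinates of W with respect to XYZ: (2/5, 2/5, 1/5).
On side YZ the X-coordinate is zero; dropping W's X-weight 2/5 and renormalizing the remaining 2/5 : 1/5 gives weights 2/3, 1/3 on Y, Z.
V = (2/3)·(2, 7) + (1/3)·(-4, -7) = (0, 7/3).

(0, 7/3)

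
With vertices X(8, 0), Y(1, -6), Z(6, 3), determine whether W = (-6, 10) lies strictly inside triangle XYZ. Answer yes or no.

no

Barycentric coordinates of W: (-13/3, 2/3, 14/3).
The three coordinates are negative, positive, positive; a point is interior exactly when all three are positive.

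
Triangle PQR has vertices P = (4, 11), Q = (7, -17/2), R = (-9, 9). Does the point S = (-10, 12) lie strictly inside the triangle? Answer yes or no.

no

Barycentric coordinates of S: (61/519, -82/519, 180/173).
The three coordinates are positive, negative, positive; a point is interior exactly when all three are positive.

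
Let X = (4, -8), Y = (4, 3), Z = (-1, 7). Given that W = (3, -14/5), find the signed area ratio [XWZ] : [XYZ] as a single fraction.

1/5

[XYZ] = ½·(4·(3−7) + 4·(7−(-8)) + (-1)·(-8−3)) = ½·(-16 + 60 + 11) = 55/2.
[XWZ] = ½·(4·(-14/5−7) + 3·(7−(-8)) + (-1)·(-8−(-14/5))) = ½·(-196/5 + 45 + 26/5) = 11/2, so the ratio is (11/2)/(55/2) = 1/5.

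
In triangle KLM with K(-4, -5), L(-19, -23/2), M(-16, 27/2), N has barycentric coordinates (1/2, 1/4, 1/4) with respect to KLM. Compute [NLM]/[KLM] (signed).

1/2

The signed ratio [NLM]/[KLM] equals the barycentric coordinate of N at vertex K, which is 1/2.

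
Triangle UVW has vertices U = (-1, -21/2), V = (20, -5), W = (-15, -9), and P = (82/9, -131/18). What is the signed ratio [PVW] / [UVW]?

1/3

[UVW] = ½·((-1)·(-5−(-9)) + 20·(-9−(-21/2)) + (-15)·(-21/2−(-5))) = ½·(-4 + 30 + 165/2) = 217/4.
[PVW] = ½·((82/9)·(-5−(-9)) + 20·(-9−(-131/18)) + (-15)·(-131/18−(-5))) = ½·(328/9 − 310/9 + 205/6) = 217/12, so the ratio is (217/12)/(217/4) = 1/3.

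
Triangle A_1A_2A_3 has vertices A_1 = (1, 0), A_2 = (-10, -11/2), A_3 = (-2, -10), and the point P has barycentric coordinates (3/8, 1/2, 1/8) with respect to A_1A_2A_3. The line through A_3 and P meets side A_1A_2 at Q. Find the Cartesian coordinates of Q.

(-37/7, -22/7)

Line A_3P meets A_1A_2 where the A_3-coordinate vanishes; zeroing P's A_3-weight and renormalizing leaves A_1, A_2-weights 3/8 : 1/2 → (3/7, 4/7).
So Q = (3/7)·A_1 + (4/7)·A_2 = (-37/7, -22/7).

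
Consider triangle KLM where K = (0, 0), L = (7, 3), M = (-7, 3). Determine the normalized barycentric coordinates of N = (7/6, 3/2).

Signed area of the reference triangle: [KLM] = ½·(0·(3−3) + 7·(3−0) + (-7)·(0−3)) = ½·(0 + 21 + 21) = 21.
[NLM] = ½·((7/6)·(3−3) + 7·(3−(3/2)) + (-7)·(3/2−3)) = ½·(0 + 21/2 + 21/2) = 21/2, so the K-coordinate is (21/2)/21 = 1/2.
[KNM] = ½·(0·(3/2−3) + (7/6)·(3−0) + (-7)·(0−(3/2))) = ½·(0 + 7/2 + 21/2) = 7, so the L-coordinate is 1/3.
[KLN] = ½·(0·(3−(3/2)) + 7·(3/2−0) + (7/6)·(0−3)) = ½·(0 + 21/2 − 7/2) = 7/2, so the M-coordinate is 1/6.

(1/2, 1/3, 1/6)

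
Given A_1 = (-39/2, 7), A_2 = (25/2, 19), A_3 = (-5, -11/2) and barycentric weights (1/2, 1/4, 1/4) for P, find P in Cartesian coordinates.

(-63/8, 55/8)

P = (1/2)·A_1 + (1/4)·A_2 + (1/4)·A_3.
x-coordinate: (1/2)·(-39/2) + (1/4)·(25/2) + (1/4)·(-5) = -63/8.
y-coordinate: (1/2)·7 + (1/4)·19 + (1/4)·(-11/2) = 55/8.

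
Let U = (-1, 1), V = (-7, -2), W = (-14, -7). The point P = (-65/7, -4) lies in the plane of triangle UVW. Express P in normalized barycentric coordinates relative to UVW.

(2/7, 1/7, 4/7)

Signed area of the reference triangle: [UVW] = ½·((-1)·(-2−(-7)) + (-7)·(-7−1) + (-14)·(1−(-2))) = ½·(-5 + 56 − 42) = 9/2.
[PVW] = ½·((-65/7)·(-2−(-7)) + (-7)·(-7−(-4)) + (-14)·(-4−(-2))) = ½·(-325/7 + 21 + 28) = 9/7, so the U-coordinate is (9/7)/(9/2) = 2/7.
[UPW] = ½·((-1)·(-4−(-7)) + (-65/7)·(-7−1) + (-14)·(1−(-4))) = ½·(-3 + 520/7 − 70) = 9/14, so the V-coordinate is 1/7.
[UVP] = ½·((-1)·(-2−(-4)) + (-7)·(-4−1) + (-65/7)·(1−(-2))) = ½·(-2 + 35 − 195/7) = 18/7, so the W-coordinate is 4/7.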